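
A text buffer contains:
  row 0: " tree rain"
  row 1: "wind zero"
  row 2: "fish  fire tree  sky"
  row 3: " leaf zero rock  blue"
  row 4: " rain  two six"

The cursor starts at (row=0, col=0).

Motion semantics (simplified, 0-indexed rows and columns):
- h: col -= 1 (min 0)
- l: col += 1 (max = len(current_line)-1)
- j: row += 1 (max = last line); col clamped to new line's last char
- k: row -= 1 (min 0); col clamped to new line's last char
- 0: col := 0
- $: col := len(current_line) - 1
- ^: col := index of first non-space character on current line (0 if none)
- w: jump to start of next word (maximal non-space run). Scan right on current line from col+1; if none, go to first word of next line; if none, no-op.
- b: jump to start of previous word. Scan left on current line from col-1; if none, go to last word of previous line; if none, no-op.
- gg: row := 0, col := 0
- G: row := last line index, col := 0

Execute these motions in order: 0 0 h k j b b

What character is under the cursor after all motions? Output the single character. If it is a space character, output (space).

After 1 (0): row=0 col=0 char='_'
After 2 (0): row=0 col=0 char='_'
After 3 (h): row=0 col=0 char='_'
After 4 (k): row=0 col=0 char='_'
After 5 (j): row=1 col=0 char='w'
After 6 (b): row=0 col=6 char='r'
After 7 (b): row=0 col=1 char='t'

Answer: t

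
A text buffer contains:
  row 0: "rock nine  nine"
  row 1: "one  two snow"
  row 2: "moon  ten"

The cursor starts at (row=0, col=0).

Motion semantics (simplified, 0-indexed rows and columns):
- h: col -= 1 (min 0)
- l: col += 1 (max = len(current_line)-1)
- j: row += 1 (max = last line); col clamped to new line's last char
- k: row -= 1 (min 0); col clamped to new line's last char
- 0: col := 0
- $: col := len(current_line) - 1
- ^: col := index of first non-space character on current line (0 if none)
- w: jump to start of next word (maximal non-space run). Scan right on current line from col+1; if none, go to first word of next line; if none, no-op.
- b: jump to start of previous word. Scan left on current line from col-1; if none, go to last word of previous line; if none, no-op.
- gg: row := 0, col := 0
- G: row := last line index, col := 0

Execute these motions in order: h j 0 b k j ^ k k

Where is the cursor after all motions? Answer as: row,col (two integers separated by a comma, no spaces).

After 1 (h): row=0 col=0 char='r'
After 2 (j): row=1 col=0 char='o'
After 3 (0): row=1 col=0 char='o'
After 4 (b): row=0 col=11 char='n'
After 5 (k): row=0 col=11 char='n'
After 6 (j): row=1 col=11 char='o'
After 7 (^): row=1 col=0 char='o'
After 8 (k): row=0 col=0 char='r'
After 9 (k): row=0 col=0 char='r'

Answer: 0,0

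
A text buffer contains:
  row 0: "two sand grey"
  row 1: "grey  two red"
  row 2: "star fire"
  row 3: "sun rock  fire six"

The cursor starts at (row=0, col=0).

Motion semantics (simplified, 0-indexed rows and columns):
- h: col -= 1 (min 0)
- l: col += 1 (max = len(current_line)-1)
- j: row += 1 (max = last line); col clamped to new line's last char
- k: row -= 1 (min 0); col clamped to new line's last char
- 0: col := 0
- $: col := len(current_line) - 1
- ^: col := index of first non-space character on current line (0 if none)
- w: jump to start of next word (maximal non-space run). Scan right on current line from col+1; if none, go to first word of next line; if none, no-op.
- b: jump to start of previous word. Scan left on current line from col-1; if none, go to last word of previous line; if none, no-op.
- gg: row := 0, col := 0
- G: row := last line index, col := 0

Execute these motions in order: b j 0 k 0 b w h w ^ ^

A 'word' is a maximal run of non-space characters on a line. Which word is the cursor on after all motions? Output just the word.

Answer: two

Derivation:
After 1 (b): row=0 col=0 char='t'
After 2 (j): row=1 col=0 char='g'
After 3 (0): row=1 col=0 char='g'
After 4 (k): row=0 col=0 char='t'
After 5 (0): row=0 col=0 char='t'
After 6 (b): row=0 col=0 char='t'
After 7 (w): row=0 col=4 char='s'
After 8 (h): row=0 col=3 char='_'
After 9 (w): row=0 col=4 char='s'
After 10 (^): row=0 col=0 char='t'
After 11 (^): row=0 col=0 char='t'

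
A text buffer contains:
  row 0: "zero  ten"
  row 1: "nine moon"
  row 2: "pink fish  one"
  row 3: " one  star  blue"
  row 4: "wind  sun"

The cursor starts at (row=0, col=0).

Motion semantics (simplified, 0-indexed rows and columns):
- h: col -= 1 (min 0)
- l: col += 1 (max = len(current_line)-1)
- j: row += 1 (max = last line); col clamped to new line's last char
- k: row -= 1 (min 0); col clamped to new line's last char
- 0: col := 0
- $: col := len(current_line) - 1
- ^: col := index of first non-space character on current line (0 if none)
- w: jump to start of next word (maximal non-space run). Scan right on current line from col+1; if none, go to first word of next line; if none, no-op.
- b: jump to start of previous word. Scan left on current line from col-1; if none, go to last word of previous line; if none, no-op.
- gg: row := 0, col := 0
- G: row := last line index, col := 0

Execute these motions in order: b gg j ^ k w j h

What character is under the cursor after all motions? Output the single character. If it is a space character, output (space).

Answer: m

Derivation:
After 1 (b): row=0 col=0 char='z'
After 2 (gg): row=0 col=0 char='z'
After 3 (j): row=1 col=0 char='n'
After 4 (^): row=1 col=0 char='n'
After 5 (k): row=0 col=0 char='z'
After 6 (w): row=0 col=6 char='t'
After 7 (j): row=1 col=6 char='o'
After 8 (h): row=1 col=5 char='m'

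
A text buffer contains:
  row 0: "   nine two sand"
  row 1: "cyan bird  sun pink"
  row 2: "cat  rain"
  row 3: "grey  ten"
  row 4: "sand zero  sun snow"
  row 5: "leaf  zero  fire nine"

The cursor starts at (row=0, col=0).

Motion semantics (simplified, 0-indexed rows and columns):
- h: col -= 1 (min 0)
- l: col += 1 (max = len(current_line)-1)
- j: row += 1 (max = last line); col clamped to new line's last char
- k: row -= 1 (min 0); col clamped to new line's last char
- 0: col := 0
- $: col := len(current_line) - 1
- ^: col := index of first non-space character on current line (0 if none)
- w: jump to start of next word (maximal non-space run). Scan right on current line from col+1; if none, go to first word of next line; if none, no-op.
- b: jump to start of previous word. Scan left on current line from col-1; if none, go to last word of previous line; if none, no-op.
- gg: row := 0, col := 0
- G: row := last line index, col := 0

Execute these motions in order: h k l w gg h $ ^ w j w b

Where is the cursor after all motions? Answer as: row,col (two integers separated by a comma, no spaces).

Answer: 1,5

Derivation:
After 1 (h): row=0 col=0 char='_'
After 2 (k): row=0 col=0 char='_'
After 3 (l): row=0 col=1 char='_'
After 4 (w): row=0 col=3 char='n'
After 5 (gg): row=0 col=0 char='_'
After 6 (h): row=0 col=0 char='_'
After 7 ($): row=0 col=15 char='d'
After 8 (^): row=0 col=3 char='n'
After 9 (w): row=0 col=8 char='t'
After 10 (j): row=1 col=8 char='d'
After 11 (w): row=1 col=11 char='s'
After 12 (b): row=1 col=5 char='b'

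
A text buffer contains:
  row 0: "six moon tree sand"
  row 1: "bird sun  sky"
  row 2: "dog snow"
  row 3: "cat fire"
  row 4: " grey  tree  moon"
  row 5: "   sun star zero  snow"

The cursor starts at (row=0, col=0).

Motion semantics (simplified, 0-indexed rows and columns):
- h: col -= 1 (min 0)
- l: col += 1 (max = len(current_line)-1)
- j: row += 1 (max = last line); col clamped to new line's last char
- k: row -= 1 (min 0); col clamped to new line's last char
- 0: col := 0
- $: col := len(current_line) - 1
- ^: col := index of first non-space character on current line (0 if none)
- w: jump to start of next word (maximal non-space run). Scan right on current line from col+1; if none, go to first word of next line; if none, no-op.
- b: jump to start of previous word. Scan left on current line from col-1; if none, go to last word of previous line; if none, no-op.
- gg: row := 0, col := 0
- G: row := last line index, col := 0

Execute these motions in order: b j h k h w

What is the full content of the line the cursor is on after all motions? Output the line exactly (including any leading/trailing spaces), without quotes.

Answer: six moon tree sand

Derivation:
After 1 (b): row=0 col=0 char='s'
After 2 (j): row=1 col=0 char='b'
After 3 (h): row=1 col=0 char='b'
After 4 (k): row=0 col=0 char='s'
After 5 (h): row=0 col=0 char='s'
After 6 (w): row=0 col=4 char='m'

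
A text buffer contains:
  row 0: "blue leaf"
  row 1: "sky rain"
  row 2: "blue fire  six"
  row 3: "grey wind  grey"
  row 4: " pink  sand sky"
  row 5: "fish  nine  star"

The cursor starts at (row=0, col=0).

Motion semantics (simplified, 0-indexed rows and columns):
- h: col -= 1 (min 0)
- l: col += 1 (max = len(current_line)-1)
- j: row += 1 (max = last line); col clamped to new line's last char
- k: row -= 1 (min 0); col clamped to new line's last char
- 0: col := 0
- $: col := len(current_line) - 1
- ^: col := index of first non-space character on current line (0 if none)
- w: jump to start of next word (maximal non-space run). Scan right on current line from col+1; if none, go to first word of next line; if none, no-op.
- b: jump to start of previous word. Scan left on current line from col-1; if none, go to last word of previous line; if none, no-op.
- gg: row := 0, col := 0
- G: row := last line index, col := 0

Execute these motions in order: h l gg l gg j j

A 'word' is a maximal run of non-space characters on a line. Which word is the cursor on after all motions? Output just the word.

Answer: blue

Derivation:
After 1 (h): row=0 col=0 char='b'
After 2 (l): row=0 col=1 char='l'
After 3 (gg): row=0 col=0 char='b'
After 4 (l): row=0 col=1 char='l'
After 5 (gg): row=0 col=0 char='b'
After 6 (j): row=1 col=0 char='s'
After 7 (j): row=2 col=0 char='b'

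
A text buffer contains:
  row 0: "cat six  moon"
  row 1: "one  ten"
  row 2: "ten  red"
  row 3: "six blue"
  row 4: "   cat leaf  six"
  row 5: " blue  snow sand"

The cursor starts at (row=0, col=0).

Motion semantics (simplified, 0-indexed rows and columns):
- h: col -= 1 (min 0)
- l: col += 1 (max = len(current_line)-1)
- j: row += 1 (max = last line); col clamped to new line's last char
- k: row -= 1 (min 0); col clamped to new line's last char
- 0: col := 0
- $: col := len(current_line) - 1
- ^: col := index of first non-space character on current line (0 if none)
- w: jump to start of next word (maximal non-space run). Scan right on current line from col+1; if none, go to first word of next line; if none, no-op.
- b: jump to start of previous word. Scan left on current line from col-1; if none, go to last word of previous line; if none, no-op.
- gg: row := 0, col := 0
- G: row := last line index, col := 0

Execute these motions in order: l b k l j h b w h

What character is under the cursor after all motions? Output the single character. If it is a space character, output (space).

After 1 (l): row=0 col=1 char='a'
After 2 (b): row=0 col=0 char='c'
After 3 (k): row=0 col=0 char='c'
After 4 (l): row=0 col=1 char='a'
After 5 (j): row=1 col=1 char='n'
After 6 (h): row=1 col=0 char='o'
After 7 (b): row=0 col=9 char='m'
After 8 (w): row=1 col=0 char='o'
After 9 (h): row=1 col=0 char='o'

Answer: o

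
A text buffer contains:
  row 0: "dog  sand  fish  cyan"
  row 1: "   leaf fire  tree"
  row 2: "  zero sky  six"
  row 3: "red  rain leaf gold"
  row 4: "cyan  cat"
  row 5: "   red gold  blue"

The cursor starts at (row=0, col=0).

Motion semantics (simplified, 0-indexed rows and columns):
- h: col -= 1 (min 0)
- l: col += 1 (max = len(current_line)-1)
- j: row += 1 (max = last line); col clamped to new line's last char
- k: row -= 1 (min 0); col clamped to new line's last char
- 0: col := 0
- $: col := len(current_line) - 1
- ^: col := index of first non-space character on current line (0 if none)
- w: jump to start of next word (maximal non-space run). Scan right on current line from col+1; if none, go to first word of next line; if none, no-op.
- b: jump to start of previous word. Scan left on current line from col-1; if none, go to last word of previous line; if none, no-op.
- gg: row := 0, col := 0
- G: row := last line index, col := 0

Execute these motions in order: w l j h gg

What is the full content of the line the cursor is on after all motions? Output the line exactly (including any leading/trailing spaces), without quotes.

After 1 (w): row=0 col=5 char='s'
After 2 (l): row=0 col=6 char='a'
After 3 (j): row=1 col=6 char='f'
After 4 (h): row=1 col=5 char='a'
After 5 (gg): row=0 col=0 char='d'

Answer: dog  sand  fish  cyan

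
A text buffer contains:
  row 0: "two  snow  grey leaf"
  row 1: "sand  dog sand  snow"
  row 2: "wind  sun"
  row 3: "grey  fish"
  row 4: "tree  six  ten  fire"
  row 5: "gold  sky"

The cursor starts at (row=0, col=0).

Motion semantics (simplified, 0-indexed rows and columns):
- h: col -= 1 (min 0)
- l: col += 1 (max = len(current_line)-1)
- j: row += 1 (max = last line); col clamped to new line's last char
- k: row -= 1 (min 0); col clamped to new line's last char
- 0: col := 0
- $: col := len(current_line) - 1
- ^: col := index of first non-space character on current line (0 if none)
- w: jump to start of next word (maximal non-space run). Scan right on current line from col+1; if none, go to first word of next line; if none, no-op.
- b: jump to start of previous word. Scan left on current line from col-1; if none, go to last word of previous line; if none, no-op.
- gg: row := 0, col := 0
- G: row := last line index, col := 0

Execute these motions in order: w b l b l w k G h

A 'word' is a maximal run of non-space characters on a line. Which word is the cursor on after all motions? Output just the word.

Answer: gold

Derivation:
After 1 (w): row=0 col=5 char='s'
After 2 (b): row=0 col=0 char='t'
After 3 (l): row=0 col=1 char='w'
After 4 (b): row=0 col=0 char='t'
After 5 (l): row=0 col=1 char='w'
After 6 (w): row=0 col=5 char='s'
After 7 (k): row=0 col=5 char='s'
After 8 (G): row=5 col=0 char='g'
After 9 (h): row=5 col=0 char='g'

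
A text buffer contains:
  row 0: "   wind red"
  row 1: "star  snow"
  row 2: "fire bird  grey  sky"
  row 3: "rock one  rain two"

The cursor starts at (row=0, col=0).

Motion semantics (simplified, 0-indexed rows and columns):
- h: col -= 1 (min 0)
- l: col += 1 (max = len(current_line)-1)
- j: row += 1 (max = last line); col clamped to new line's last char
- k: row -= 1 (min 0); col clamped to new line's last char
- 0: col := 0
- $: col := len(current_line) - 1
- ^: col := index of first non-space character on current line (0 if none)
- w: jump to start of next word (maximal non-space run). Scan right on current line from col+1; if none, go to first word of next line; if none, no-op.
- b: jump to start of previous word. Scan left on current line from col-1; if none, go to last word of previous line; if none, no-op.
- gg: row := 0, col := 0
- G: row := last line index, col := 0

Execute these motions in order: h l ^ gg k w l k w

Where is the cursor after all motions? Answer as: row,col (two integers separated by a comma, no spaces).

After 1 (h): row=0 col=0 char='_'
After 2 (l): row=0 col=1 char='_'
After 3 (^): row=0 col=3 char='w'
After 4 (gg): row=0 col=0 char='_'
After 5 (k): row=0 col=0 char='_'
After 6 (w): row=0 col=3 char='w'
After 7 (l): row=0 col=4 char='i'
After 8 (k): row=0 col=4 char='i'
After 9 (w): row=0 col=8 char='r'

Answer: 0,8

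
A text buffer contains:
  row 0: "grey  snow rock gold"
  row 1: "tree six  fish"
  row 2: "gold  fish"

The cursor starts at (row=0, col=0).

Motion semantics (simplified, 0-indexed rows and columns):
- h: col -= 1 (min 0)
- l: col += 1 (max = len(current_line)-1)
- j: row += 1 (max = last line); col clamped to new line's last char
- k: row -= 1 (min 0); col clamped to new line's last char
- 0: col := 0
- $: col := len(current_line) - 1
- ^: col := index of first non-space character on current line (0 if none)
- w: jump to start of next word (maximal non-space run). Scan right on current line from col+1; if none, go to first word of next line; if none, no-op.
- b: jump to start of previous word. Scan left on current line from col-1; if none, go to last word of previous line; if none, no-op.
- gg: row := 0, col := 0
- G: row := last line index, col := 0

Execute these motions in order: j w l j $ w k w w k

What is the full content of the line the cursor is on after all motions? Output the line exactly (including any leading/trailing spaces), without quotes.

Answer: tree six  fish

Derivation:
After 1 (j): row=1 col=0 char='t'
After 2 (w): row=1 col=5 char='s'
After 3 (l): row=1 col=6 char='i'
After 4 (j): row=2 col=6 char='f'
After 5 ($): row=2 col=9 char='h'
After 6 (w): row=2 col=9 char='h'
After 7 (k): row=1 col=9 char='_'
After 8 (w): row=1 col=10 char='f'
After 9 (w): row=2 col=0 char='g'
After 10 (k): row=1 col=0 char='t'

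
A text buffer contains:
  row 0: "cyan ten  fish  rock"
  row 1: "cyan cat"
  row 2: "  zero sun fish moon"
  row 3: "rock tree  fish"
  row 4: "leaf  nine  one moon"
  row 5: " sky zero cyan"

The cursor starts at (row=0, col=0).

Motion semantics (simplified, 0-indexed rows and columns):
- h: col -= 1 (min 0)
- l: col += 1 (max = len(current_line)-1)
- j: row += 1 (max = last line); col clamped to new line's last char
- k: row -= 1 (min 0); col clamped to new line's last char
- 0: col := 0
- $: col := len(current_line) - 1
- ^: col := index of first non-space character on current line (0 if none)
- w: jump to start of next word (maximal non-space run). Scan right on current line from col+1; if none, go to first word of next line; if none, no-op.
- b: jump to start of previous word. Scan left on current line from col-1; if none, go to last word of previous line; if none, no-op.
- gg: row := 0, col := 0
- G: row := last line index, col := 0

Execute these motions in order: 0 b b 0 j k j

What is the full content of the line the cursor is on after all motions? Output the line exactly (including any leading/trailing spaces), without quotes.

Answer: cyan cat

Derivation:
After 1 (0): row=0 col=0 char='c'
After 2 (b): row=0 col=0 char='c'
After 3 (b): row=0 col=0 char='c'
After 4 (0): row=0 col=0 char='c'
After 5 (j): row=1 col=0 char='c'
After 6 (k): row=0 col=0 char='c'
After 7 (j): row=1 col=0 char='c'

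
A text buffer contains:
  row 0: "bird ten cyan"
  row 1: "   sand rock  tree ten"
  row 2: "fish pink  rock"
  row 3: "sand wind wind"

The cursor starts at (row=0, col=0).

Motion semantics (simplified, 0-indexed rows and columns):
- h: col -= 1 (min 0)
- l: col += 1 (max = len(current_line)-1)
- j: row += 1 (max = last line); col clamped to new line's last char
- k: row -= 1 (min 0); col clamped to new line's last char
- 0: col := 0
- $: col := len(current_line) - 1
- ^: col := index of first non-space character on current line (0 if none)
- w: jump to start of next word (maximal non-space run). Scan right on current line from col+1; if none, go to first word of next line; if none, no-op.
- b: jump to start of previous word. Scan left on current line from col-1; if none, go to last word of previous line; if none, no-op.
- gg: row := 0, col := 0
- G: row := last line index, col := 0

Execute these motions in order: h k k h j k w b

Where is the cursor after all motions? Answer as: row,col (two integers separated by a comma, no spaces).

Answer: 0,0

Derivation:
After 1 (h): row=0 col=0 char='b'
After 2 (k): row=0 col=0 char='b'
After 3 (k): row=0 col=0 char='b'
After 4 (h): row=0 col=0 char='b'
After 5 (j): row=1 col=0 char='_'
After 6 (k): row=0 col=0 char='b'
After 7 (w): row=0 col=5 char='t'
After 8 (b): row=0 col=0 char='b'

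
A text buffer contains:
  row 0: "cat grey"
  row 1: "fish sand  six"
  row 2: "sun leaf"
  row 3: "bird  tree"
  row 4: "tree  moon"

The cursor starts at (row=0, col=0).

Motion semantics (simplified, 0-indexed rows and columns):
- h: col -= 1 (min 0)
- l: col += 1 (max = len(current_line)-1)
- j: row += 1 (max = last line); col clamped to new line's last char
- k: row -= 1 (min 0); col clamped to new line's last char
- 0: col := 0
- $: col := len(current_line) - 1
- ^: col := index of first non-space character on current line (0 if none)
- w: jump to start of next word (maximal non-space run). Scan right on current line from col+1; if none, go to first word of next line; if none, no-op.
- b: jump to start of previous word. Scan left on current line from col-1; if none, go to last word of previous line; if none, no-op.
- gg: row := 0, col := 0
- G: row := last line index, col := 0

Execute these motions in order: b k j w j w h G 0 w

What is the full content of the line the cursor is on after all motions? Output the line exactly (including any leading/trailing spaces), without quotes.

Answer: tree  moon

Derivation:
After 1 (b): row=0 col=0 char='c'
After 2 (k): row=0 col=0 char='c'
After 3 (j): row=1 col=0 char='f'
After 4 (w): row=1 col=5 char='s'
After 5 (j): row=2 col=5 char='e'
After 6 (w): row=3 col=0 char='b'
After 7 (h): row=3 col=0 char='b'
After 8 (G): row=4 col=0 char='t'
After 9 (0): row=4 col=0 char='t'
After 10 (w): row=4 col=6 char='m'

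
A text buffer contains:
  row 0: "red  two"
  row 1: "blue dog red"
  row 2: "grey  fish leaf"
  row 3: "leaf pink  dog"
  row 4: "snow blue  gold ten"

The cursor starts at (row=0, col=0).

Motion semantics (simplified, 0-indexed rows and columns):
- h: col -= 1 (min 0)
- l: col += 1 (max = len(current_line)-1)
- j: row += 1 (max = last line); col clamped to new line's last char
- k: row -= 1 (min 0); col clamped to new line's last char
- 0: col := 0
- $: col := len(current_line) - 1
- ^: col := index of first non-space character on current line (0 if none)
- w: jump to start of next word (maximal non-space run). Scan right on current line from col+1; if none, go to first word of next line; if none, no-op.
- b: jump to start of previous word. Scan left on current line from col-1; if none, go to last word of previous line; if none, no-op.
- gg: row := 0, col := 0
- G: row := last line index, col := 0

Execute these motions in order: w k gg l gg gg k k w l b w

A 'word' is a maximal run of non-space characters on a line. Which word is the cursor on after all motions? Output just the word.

After 1 (w): row=0 col=5 char='t'
After 2 (k): row=0 col=5 char='t'
After 3 (gg): row=0 col=0 char='r'
After 4 (l): row=0 col=1 char='e'
After 5 (gg): row=0 col=0 char='r'
After 6 (gg): row=0 col=0 char='r'
After 7 (k): row=0 col=0 char='r'
After 8 (k): row=0 col=0 char='r'
After 9 (w): row=0 col=5 char='t'
After 10 (l): row=0 col=6 char='w'
After 11 (b): row=0 col=5 char='t'
After 12 (w): row=1 col=0 char='b'

Answer: blue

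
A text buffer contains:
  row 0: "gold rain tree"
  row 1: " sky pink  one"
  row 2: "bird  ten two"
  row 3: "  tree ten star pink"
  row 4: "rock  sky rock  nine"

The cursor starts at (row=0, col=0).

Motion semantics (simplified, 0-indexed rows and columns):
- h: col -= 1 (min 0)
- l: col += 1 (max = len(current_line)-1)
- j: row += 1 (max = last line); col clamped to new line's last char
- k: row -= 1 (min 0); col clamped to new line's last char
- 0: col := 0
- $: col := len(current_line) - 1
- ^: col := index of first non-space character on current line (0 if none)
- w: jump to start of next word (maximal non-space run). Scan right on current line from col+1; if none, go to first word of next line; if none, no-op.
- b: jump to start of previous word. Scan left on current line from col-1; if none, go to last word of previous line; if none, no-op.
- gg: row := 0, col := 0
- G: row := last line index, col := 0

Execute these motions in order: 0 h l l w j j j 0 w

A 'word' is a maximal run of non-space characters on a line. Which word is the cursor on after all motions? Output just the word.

After 1 (0): row=0 col=0 char='g'
After 2 (h): row=0 col=0 char='g'
After 3 (l): row=0 col=1 char='o'
After 4 (l): row=0 col=2 char='l'
After 5 (w): row=0 col=5 char='r'
After 6 (j): row=1 col=5 char='p'
After 7 (j): row=2 col=5 char='_'
After 8 (j): row=3 col=5 char='e'
After 9 (0): row=3 col=0 char='_'
After 10 (w): row=3 col=2 char='t'

Answer: tree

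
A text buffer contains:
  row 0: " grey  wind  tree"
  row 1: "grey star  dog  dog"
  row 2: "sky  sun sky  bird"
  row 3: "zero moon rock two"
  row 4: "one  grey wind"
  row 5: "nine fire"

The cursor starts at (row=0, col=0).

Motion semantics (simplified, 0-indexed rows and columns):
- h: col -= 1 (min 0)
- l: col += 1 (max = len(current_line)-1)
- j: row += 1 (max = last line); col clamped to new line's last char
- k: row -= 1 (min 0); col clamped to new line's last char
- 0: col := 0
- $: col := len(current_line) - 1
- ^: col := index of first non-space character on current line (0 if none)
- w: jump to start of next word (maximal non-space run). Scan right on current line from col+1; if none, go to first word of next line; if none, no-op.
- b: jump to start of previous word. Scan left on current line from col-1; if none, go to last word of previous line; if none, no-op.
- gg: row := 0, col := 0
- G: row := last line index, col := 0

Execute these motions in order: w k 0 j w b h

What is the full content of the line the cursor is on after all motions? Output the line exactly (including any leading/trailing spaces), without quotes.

Answer: grey star  dog  dog

Derivation:
After 1 (w): row=0 col=1 char='g'
After 2 (k): row=0 col=1 char='g'
After 3 (0): row=0 col=0 char='_'
After 4 (j): row=1 col=0 char='g'
After 5 (w): row=1 col=5 char='s'
After 6 (b): row=1 col=0 char='g'
After 7 (h): row=1 col=0 char='g'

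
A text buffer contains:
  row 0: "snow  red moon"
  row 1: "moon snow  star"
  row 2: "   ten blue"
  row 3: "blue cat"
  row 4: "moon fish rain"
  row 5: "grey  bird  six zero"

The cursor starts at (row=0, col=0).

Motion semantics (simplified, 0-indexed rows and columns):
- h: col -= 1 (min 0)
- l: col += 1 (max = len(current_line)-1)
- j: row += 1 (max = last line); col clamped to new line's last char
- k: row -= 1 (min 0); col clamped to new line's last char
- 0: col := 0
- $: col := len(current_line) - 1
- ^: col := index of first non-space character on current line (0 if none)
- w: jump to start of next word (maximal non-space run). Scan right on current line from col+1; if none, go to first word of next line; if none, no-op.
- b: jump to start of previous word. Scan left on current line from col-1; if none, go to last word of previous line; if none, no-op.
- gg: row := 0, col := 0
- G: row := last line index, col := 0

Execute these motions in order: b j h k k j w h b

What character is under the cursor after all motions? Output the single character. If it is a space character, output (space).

After 1 (b): row=0 col=0 char='s'
After 2 (j): row=1 col=0 char='m'
After 3 (h): row=1 col=0 char='m'
After 4 (k): row=0 col=0 char='s'
After 5 (k): row=0 col=0 char='s'
After 6 (j): row=1 col=0 char='m'
After 7 (w): row=1 col=5 char='s'
After 8 (h): row=1 col=4 char='_'
After 9 (b): row=1 col=0 char='m'

Answer: m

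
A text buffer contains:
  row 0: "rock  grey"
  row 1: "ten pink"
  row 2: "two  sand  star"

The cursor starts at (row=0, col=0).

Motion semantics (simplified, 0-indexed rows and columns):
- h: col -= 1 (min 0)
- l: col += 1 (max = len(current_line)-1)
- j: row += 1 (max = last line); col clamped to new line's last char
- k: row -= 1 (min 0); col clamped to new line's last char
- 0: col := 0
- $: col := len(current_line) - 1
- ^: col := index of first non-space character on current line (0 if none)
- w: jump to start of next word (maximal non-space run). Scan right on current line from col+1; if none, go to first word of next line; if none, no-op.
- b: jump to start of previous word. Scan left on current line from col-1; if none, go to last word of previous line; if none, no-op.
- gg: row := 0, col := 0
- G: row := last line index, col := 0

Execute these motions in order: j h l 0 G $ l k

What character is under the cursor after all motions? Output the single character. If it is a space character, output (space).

After 1 (j): row=1 col=0 char='t'
After 2 (h): row=1 col=0 char='t'
After 3 (l): row=1 col=1 char='e'
After 4 (0): row=1 col=0 char='t'
After 5 (G): row=2 col=0 char='t'
After 6 ($): row=2 col=14 char='r'
After 7 (l): row=2 col=14 char='r'
After 8 (k): row=1 col=7 char='k'

Answer: k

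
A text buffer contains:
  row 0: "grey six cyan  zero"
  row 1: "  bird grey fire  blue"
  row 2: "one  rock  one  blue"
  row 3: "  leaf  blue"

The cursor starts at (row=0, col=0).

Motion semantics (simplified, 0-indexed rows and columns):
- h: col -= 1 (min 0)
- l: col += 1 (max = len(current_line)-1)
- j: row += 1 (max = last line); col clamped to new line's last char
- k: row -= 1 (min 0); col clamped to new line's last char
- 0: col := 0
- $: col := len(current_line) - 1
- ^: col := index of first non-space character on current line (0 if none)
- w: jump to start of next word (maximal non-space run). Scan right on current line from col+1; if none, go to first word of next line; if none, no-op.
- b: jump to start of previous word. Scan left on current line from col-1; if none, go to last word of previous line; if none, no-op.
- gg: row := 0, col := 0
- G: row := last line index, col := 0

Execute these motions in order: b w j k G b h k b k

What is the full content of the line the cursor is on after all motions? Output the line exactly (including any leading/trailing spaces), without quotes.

Answer: grey six cyan  zero

Derivation:
After 1 (b): row=0 col=0 char='g'
After 2 (w): row=0 col=5 char='s'
After 3 (j): row=1 col=5 char='d'
After 4 (k): row=0 col=5 char='s'
After 5 (G): row=3 col=0 char='_'
After 6 (b): row=2 col=16 char='b'
After 7 (h): row=2 col=15 char='_'
After 8 (k): row=1 col=15 char='e'
After 9 (b): row=1 col=12 char='f'
After 10 (k): row=0 col=12 char='n'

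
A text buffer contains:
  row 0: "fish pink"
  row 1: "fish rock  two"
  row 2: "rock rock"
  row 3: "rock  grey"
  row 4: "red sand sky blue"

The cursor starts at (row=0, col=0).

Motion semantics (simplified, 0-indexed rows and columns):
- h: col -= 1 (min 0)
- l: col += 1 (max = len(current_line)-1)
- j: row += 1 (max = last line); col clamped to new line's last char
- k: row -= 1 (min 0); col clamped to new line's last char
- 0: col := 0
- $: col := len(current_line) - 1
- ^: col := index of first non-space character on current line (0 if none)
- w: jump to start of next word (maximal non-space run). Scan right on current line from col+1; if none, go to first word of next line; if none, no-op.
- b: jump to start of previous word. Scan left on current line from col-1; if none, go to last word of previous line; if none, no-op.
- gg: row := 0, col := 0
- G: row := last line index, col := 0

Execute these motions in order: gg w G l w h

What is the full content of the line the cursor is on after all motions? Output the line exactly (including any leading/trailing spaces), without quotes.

Answer: red sand sky blue

Derivation:
After 1 (gg): row=0 col=0 char='f'
After 2 (w): row=0 col=5 char='p'
After 3 (G): row=4 col=0 char='r'
After 4 (l): row=4 col=1 char='e'
After 5 (w): row=4 col=4 char='s'
After 6 (h): row=4 col=3 char='_'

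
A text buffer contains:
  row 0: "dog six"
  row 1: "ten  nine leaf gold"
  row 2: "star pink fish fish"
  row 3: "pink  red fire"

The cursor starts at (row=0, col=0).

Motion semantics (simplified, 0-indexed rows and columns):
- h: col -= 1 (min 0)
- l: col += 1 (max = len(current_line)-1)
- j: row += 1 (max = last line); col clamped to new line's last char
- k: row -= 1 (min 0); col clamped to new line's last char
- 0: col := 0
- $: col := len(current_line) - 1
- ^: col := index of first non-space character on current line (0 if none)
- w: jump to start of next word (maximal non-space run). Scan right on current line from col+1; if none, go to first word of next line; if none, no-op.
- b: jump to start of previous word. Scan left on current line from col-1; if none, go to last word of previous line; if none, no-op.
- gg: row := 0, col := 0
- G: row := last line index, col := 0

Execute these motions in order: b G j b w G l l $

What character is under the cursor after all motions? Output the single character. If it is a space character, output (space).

After 1 (b): row=0 col=0 char='d'
After 2 (G): row=3 col=0 char='p'
After 3 (j): row=3 col=0 char='p'
After 4 (b): row=2 col=15 char='f'
After 5 (w): row=3 col=0 char='p'
After 6 (G): row=3 col=0 char='p'
After 7 (l): row=3 col=1 char='i'
After 8 (l): row=3 col=2 char='n'
After 9 ($): row=3 col=13 char='e'

Answer: e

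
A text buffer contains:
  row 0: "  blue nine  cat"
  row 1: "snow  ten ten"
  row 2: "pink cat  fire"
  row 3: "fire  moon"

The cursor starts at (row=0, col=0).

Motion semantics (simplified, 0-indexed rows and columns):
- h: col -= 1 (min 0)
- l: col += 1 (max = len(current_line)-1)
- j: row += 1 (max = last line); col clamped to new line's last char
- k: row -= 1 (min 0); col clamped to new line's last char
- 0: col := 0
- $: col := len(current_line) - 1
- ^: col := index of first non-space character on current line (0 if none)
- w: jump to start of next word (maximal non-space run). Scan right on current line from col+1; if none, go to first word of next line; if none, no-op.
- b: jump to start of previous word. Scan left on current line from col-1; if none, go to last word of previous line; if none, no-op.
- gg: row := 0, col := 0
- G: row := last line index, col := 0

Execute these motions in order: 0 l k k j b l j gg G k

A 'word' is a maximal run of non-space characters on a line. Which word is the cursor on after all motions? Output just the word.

After 1 (0): row=0 col=0 char='_'
After 2 (l): row=0 col=1 char='_'
After 3 (k): row=0 col=1 char='_'
After 4 (k): row=0 col=1 char='_'
After 5 (j): row=1 col=1 char='n'
After 6 (b): row=1 col=0 char='s'
After 7 (l): row=1 col=1 char='n'
After 8 (j): row=2 col=1 char='i'
After 9 (gg): row=0 col=0 char='_'
After 10 (G): row=3 col=0 char='f'
After 11 (k): row=2 col=0 char='p'

Answer: pink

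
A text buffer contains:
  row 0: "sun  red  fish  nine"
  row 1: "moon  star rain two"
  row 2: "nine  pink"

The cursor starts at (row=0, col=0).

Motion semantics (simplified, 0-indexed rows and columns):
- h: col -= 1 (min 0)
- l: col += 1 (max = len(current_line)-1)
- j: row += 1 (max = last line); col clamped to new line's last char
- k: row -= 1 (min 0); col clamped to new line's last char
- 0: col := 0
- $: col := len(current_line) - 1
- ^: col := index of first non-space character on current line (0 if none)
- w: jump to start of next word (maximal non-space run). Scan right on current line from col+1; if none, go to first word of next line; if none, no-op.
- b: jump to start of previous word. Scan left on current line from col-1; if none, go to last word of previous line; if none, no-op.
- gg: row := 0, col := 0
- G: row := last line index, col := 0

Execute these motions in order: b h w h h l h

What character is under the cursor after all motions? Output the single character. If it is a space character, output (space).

After 1 (b): row=0 col=0 char='s'
After 2 (h): row=0 col=0 char='s'
After 3 (w): row=0 col=5 char='r'
After 4 (h): row=0 col=4 char='_'
After 5 (h): row=0 col=3 char='_'
After 6 (l): row=0 col=4 char='_'
After 7 (h): row=0 col=3 char='_'

Answer: (space)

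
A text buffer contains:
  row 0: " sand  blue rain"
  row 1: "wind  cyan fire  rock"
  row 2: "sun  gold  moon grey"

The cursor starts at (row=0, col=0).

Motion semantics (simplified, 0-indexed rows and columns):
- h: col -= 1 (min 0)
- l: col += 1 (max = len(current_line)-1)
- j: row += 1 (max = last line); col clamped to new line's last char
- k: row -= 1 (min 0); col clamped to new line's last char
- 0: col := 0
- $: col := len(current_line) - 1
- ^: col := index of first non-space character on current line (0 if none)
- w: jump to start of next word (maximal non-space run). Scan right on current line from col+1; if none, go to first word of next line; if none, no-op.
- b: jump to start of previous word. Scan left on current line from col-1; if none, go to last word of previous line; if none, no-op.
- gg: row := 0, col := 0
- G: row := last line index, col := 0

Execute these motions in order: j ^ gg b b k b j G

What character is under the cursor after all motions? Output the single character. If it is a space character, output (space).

Answer: s

Derivation:
After 1 (j): row=1 col=0 char='w'
After 2 (^): row=1 col=0 char='w'
After 3 (gg): row=0 col=0 char='_'
After 4 (b): row=0 col=0 char='_'
After 5 (b): row=0 col=0 char='_'
After 6 (k): row=0 col=0 char='_'
After 7 (b): row=0 col=0 char='_'
After 8 (j): row=1 col=0 char='w'
After 9 (G): row=2 col=0 char='s'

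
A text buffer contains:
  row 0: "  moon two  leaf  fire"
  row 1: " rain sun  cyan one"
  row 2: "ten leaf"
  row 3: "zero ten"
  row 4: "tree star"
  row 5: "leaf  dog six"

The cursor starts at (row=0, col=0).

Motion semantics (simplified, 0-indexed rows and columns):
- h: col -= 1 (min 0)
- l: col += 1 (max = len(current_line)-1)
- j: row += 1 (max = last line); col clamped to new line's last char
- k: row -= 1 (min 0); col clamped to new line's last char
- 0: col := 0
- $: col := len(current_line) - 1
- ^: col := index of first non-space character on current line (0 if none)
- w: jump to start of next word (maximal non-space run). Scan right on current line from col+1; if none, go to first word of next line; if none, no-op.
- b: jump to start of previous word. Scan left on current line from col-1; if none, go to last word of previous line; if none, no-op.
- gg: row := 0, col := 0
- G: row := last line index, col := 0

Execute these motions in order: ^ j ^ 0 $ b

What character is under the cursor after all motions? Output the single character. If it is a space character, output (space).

Answer: o

Derivation:
After 1 (^): row=0 col=2 char='m'
After 2 (j): row=1 col=2 char='a'
After 3 (^): row=1 col=1 char='r'
After 4 (0): row=1 col=0 char='_'
After 5 ($): row=1 col=18 char='e'
After 6 (b): row=1 col=16 char='o'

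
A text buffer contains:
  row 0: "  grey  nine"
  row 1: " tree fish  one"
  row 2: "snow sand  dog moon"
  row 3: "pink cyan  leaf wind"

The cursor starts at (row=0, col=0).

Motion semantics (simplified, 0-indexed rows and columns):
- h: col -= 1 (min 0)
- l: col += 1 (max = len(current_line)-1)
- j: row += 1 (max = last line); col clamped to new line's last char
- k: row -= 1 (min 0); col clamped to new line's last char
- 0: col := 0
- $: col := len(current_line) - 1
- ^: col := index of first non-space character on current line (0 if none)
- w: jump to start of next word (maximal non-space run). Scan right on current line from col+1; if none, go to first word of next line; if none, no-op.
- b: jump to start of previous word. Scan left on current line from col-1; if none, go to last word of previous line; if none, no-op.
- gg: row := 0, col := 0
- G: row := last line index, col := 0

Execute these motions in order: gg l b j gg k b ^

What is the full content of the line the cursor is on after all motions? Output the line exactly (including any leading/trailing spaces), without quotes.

After 1 (gg): row=0 col=0 char='_'
After 2 (l): row=0 col=1 char='_'
After 3 (b): row=0 col=1 char='_'
After 4 (j): row=1 col=1 char='t'
After 5 (gg): row=0 col=0 char='_'
After 6 (k): row=0 col=0 char='_'
After 7 (b): row=0 col=0 char='_'
After 8 (^): row=0 col=2 char='g'

Answer:   grey  nine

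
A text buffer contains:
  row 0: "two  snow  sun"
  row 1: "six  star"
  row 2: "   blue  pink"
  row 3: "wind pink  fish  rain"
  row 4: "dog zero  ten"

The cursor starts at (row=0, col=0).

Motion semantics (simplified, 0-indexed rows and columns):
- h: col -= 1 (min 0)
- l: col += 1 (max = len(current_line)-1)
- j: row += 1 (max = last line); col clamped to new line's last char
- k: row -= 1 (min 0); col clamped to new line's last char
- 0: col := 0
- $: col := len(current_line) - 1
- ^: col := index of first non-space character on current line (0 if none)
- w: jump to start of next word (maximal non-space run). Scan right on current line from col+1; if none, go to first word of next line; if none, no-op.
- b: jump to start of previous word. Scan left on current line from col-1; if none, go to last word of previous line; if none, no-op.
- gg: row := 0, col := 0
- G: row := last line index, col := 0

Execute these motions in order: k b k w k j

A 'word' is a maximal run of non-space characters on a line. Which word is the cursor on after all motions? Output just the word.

After 1 (k): row=0 col=0 char='t'
After 2 (b): row=0 col=0 char='t'
After 3 (k): row=0 col=0 char='t'
After 4 (w): row=0 col=5 char='s'
After 5 (k): row=0 col=5 char='s'
After 6 (j): row=1 col=5 char='s'

Answer: star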